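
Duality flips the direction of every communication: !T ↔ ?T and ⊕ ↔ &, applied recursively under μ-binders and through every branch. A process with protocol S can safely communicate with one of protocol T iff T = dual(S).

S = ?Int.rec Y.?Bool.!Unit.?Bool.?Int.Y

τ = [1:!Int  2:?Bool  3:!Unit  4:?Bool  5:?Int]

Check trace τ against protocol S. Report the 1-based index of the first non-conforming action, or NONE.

[1] got !Int, protocol expects ?Int  ✗

1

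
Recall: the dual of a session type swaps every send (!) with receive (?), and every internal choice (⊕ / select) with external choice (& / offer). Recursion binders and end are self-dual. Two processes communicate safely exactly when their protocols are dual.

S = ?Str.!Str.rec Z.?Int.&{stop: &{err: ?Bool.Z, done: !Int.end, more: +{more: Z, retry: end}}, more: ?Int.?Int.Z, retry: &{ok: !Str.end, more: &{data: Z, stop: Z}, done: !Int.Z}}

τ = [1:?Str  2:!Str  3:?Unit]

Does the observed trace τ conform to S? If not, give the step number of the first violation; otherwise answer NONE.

step 1: ?Str  ok  state: !Str.rec Z.…
step 2: !Str  ok  state: rec Z.…
step 3: got ?Unit, protocol expects ?Int  ✗

3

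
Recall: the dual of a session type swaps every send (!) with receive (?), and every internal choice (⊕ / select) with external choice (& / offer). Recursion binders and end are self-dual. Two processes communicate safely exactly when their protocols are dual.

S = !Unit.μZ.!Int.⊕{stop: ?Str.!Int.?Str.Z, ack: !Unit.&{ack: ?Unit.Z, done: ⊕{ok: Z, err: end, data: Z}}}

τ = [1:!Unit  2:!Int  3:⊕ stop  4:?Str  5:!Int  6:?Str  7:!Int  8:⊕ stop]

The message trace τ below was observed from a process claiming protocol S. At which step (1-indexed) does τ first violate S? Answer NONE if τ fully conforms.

step 1: !Unit  ✓  cont: μZ.…
step 2: !Int  ✓  cont: ⊕{stop: ?Str.!Int.?Str.μZ.…, ack: !Unit.&{ack: ?Unit.μZ.…, done: ⊕{ok: μZ.…, err: end, data: μZ.…}}}
step 3: ⊕ stop  ✓  cont: ?Str.!Int.?Str.μZ.…
step 4: ?Str  ✓  cont: !Int.?Str.μZ.…
step 5: !Int  ✓  cont: ?Str.μZ.…
step 6: ?Str  ✓  cont: μZ.…
step 7: !Int  ✓  cont: ⊕{stop: ?Str.!Int.?Str.μZ.…, ack: !Unit.&{ack: ?Unit.μZ.…, done: ⊕{ok: μZ.…, err: end, data: μZ.…}}}
step 8: ⊕ stop  ✓  cont: ?Str.!Int.?Str.μZ.…
trace exhausted — no violation

NONE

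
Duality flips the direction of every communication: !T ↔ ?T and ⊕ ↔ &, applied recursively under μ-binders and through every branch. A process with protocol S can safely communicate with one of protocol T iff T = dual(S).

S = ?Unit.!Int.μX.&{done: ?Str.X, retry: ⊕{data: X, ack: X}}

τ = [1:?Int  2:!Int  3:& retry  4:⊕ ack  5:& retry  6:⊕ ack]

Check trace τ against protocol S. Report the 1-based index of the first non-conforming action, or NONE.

[1] got ?Int, protocol expects ?Unit  ✗

1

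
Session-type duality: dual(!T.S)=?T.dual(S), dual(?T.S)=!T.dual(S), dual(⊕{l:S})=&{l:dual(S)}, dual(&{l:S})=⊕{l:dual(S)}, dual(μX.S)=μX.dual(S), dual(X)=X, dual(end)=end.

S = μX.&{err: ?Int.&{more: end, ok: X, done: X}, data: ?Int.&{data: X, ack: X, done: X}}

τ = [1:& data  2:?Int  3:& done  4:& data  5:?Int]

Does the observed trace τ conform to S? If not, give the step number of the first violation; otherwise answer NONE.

@1 & data  match  now at ?Int.&{data: μX.…, ack: μX.…, done: μX.…}
@2 ?Int  match  now at &{data: μX.…, ack: μX.…, done: μX.…}
@3 & done  match  now at μX.…
@4 & data  match  now at ?Int.&{data: μX.…, ack: μX.…, done: μX.…}
@5 ?Int  match  now at &{data: μX.…, ack: μX.…, done: μX.…}
τ conforms to S (length 5)

NONE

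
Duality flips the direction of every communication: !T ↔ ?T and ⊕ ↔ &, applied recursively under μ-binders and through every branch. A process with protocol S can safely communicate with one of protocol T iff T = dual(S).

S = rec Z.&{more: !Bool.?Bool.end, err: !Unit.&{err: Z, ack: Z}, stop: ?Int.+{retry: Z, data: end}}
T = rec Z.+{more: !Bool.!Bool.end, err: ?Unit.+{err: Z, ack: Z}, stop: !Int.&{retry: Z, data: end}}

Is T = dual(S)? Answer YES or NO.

rec Z ‖ rec Z  match (binder kept)
  &{more,err,stop} ‖ +{more,err,stop}  match labels match
    [more]
      !Bool ‖ !Bool  ✗ same direction on both sides — not dual

NO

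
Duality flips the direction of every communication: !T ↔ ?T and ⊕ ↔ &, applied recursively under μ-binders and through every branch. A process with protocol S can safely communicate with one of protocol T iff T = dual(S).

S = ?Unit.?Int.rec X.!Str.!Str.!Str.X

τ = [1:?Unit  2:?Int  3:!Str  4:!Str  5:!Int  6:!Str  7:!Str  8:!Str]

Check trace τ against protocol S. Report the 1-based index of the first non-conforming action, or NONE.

5

@1 ?Unit  ok  residual = ?Int.rec X.…
@2 ?Int  ok  residual = rec X.…
@3 !Str  ok  residual = !Str.!Str.rec X.…
@4 !Str  ok  residual = !Str.rec X.…
@5 got !Int, protocol expects !Str  ✗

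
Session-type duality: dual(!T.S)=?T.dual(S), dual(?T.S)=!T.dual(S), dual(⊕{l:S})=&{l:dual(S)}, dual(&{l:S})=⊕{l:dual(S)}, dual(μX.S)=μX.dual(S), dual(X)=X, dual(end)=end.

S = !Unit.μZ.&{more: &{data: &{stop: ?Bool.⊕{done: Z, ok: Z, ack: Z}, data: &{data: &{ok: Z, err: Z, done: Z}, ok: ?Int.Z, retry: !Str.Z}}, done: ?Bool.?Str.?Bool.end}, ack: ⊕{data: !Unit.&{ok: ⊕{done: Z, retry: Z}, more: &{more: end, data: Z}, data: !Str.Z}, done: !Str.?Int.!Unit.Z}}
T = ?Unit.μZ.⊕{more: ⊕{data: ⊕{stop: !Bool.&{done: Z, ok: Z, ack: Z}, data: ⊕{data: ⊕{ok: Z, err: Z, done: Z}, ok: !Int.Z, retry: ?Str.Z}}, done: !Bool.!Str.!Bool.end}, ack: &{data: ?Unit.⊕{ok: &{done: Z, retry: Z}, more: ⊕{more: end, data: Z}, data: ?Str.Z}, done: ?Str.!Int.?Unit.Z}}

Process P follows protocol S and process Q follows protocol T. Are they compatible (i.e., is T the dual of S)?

!Unit | ?Unit  ok
  μZ | μZ  ok (μ self-dual)
    &{more,ack} | ⊕{more,ack}  ok labels match
      [more]
        &{data,done} | ⊕{data,done}  ok labels match
          [data]
            &{stop,data} | ⊕{stop,data}  ok labels match
              [stop]
                ?Bool | !Bool  ok
                  ⊕{done,ok,ack} | &{done,ok,ack}  ok labels match
                    [done]
                      Z | Z  ok
                    [ok]
                      Z | Z  ok
                    [ack]
                      Z | Z  ok
              [data]
                &{data,ok,retry} | ⊕{data,ok,retry}  ok labels match
                  [data]
                    &{ok,err,done} | ⊕{ok,err,done}  ok labels match
                      [ok]
                        Z | Z  ok
                      [err]
                        Z | Z  ok
                      [done]
                        Z | Z  ok
                  [ok]
                    ?Int | !Int  ok
                      Z | Z  ok
                  [retry]
                    !Str | ?Str  ok
                      Z | Z  ok
          [done]
            ?Bool | !Bool  ok
              ?Str | !Str  ok
                ?Bool | !Bool  ok
                  end | end  ok
      [ack]
        ⊕{data,done} | &{data,done}  ok labels match
          [data]
            !Unit | ?Unit  ok
              &{ok,more,data} | ⊕{ok,more,data}  ok labels match
                [ok]
                  ⊕{done,retry} | &{done,retry}  ok labels match
                    [done]
                      Z | Z  ok
                    [retry]
                      Z | Z  ok
                [more]
                  &{more,data} | ⊕{more,data}  ok labels match
                    [more]
                      end | end  ok
                    [data]
                      Z | Z  ok
                [data]
                  !Str | ?Str  ok
                    Z | Z  ok
          [done]
            !Str | ?Str  ok
              ?Int | !Int  ok
                !Unit | ?Unit  ok
                  Z | Z  ok

YES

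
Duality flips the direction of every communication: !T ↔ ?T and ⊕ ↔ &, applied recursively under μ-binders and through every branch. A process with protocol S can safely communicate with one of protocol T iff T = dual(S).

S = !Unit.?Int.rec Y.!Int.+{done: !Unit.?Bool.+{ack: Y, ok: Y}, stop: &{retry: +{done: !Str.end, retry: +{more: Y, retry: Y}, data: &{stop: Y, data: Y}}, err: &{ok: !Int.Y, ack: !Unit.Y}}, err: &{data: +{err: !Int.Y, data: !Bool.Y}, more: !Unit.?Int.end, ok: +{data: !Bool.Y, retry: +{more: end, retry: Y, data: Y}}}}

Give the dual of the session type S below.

!Unit → ?Unit
  ?Int → !Int
    rec Y → rec Y  (μ self-dual)
      !Int → ?Int
        +{done,stop,err} → &{done,stop,err}  (internal→external)
          [done]
            !Unit → ?Unit
              ?Bool → !Bool
                +{ack,ok} → &{ack,ok}  (internal→external)
                  [ack]
                    dual(Y) = Y
                  [ok]
                    dual(Y) = Y
          [stop]
            &{retry,err} → +{retry,err}  (external→internal)
              [retry]
                +{done,retry,data} → &{done,retry,data}  (internal→external)
                  [done]
                    !Str → ?Str
                      dual(end) = end
                  [retry]
                    +{more,retry} → &{more,retry}  (internal→external)
                      [more]
                        dual(Y) = Y
                      [retry]
                        dual(Y) = Y
                  [data]
                    &{stop,data} → +{stop,data}  (external→internal)
                      [stop]
                        dual(Y) = Y
                      [data]
                        dual(Y) = Y
              [err]
                &{ok,ack} → +{ok,ack}  (external→internal)
                  [ok]
                    !Int → ?Int
                      dual(Y) = Y
                  [ack]
                    !Unit → ?Unit
                      dual(Y) = Y
          [err]
            &{data,more,ok} → +{data,more,ok}  (external→internal)
              [data]
                +{err,data} → &{err,data}  (internal→external)
                  [err]
                    !Int → ?Int
                      dual(Y) = Y
                  [data]
                    !Bool → ?Bool
                      dual(Y) = Y
              [more]
                !Unit → ?Unit
                  ?Int → !Int
                    dual(end) = end
              [ok]
                +{data,retry} → &{data,retry}  (internal→external)
                  [data]
                    !Bool → ?Bool
                      dual(Y) = Y
                  [retry]
                    +{more,retry,data} → &{more,retry,data}  (internal→external)
                      [more]
                        dual(end) = end
                      [retry]
                        dual(Y) = Y
                      [data]
                        dual(Y) = Y

?Unit.!Int.rec Y.?Int.&{done: ?Unit.!Bool.&{ack: Y, ok: Y}, stop: +{retry: &{done: ?Str.end, retry: &{more: Y, retry: Y}, data: +{stop: Y, data: Y}}, err: +{ok: ?Int.Y, ack: ?Unit.Y}}, err: +{data: &{err: ?Int.Y, data: ?Bool.Y}, more: ?Unit.!Int.end, ok: &{data: ?Bool.Y, retry: &{more: end, retry: Y, data: Y}}}}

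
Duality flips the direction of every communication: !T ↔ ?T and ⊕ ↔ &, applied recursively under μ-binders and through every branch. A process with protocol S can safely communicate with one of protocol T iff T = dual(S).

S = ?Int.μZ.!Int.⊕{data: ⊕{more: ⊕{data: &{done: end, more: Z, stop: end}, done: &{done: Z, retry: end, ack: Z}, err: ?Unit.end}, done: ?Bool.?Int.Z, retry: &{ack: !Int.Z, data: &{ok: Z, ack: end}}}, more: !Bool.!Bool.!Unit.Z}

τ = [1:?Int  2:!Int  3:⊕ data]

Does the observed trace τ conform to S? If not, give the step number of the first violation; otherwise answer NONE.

NONE

@1 ?Int  ✓  cont: μZ.…
@2 !Int  ✓  cont: ⊕{data: ⊕{more: ⊕{data: &{done: end, more: μZ.…, stop: end}, done: &{done: μZ.…, retry: end, ack: μZ.…}, err: ?Unit.end}, done: ?Bool.?Int.μZ.…, retry: &{ack: !Int.μZ.…, data: &{ok: μZ.…, ack: end}}}, more: !Bool.!Bool.!Unit.μZ.…}
@3 ⊕ data  ✓  cont: ⊕{more: ⊕{data: &{done: end, more: μZ.…, stop: end}, done: &{done: μZ.…, retry: end, ack: μZ.…}, err: ?Unit.end}, done: ?Bool.?Int.μZ.…, retry: &{ack: !Int.μZ.…, data: &{ok: μZ.…, ack: end}}}
trace exhausted — no violation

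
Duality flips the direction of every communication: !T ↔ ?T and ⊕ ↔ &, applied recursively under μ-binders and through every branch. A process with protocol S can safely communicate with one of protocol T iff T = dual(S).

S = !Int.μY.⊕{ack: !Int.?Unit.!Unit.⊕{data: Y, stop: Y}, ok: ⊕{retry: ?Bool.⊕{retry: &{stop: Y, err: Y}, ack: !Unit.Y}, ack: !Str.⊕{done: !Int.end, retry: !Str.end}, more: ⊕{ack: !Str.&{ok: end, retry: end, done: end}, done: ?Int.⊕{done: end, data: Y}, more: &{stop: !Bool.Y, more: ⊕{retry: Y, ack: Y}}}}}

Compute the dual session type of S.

!Int = ?Int
  μY = μY  (binder kept)
    ⊕{ack,ok} = &{ack,ok}  (internal→external)
      • ack:
        !Int = ?Int
          ?Unit = !Unit
            !Unit = ?Unit
              ⊕{data,stop} = &{data,stop}  (internal→external)
                • data:
                  Y ↦ Y
                • stop:
                  Y ↦ Y
      • ok:
        ⊕{retry,ack,more} = &{retry,ack,more}  (internal→external)
          • retry:
            ?Bool = !Bool
              ⊕{retry,ack} = &{retry,ack}  (internal→external)
                • retry:
                  &{stop,err} = ⊕{stop,err}  (external→internal)
                    • stop:
                      Y ↦ Y
                    • err:
                      Y ↦ Y
                • ack:
                  !Unit = ?Unit
                    Y ↦ Y
          • ack:
            !Str = ?Str
              ⊕{done,retry} = &{done,retry}  (internal→external)
                • done:
                  !Int = ?Int
                    end ↦ end
                • retry:
                  !Str = ?Str
                    end ↦ end
          • more:
            ⊕{ack,done,more} = &{ack,done,more}  (internal→external)
              • ack:
                !Str = ?Str
                  &{ok,retry,done} = ⊕{ok,retry,done}  (external→internal)
                    • ok:
                      end ↦ end
                    • retry:
                      end ↦ end
                    • done:
                      end ↦ end
              • done:
                ?Int = !Int
                  ⊕{done,data} = &{done,data}  (internal→external)
                    • done:
                      end ↦ end
                    • data:
                      Y ↦ Y
              • more:
                &{stop,more} = ⊕{stop,more}  (external→internal)
                  • stop:
                    !Bool = ?Bool
                      Y ↦ Y
                  • more:
                    ⊕{retry,ack} = &{retry,ack}  (internal→external)
                      • retry:
                        Y ↦ Y
                      • ack:
                        Y ↦ Y

?Int.μY.&{ack: ?Int.!Unit.?Unit.&{data: Y, stop: Y}, ok: &{retry: !Bool.&{retry: ⊕{stop: Y, err: Y}, ack: ?Unit.Y}, ack: ?Str.&{done: ?Int.end, retry: ?Str.end}, more: &{ack: ?Str.⊕{ok: end, retry: end, done: end}, done: !Int.&{done: end, data: Y}, more: ⊕{stop: ?Bool.Y, more: &{retry: Y, ack: Y}}}}}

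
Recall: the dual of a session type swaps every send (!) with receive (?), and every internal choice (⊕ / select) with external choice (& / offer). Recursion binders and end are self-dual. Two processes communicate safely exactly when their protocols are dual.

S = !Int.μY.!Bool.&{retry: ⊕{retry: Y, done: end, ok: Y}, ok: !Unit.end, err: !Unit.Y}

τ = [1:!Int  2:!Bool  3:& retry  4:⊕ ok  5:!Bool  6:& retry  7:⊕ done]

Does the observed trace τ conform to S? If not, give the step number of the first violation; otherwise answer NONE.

NONE

[1] !Int  ok  state: μY.…
[2] !Bool  ok  state: &{retry: ⊕{retry: μY.…, done: end, ok: μY.…}, ok: !Unit.end, err: !Unit.μY.…}
[3] & retry  ok  state: ⊕{retry: μY.…, done: end, ok: μY.…}
[4] ⊕ ok  ok  state: μY.…
[5] !Bool  ok  state: &{retry: ⊕{retry: μY.…, done: end, ok: μY.…}, ok: !Unit.end, err: !Unit.μY.…}
[6] & retry  ok  state: ⊕{retry: μY.…, done: end, ok: μY.…}
[7] ⊕ done  ok  state: end
τ conforms to S (length 7)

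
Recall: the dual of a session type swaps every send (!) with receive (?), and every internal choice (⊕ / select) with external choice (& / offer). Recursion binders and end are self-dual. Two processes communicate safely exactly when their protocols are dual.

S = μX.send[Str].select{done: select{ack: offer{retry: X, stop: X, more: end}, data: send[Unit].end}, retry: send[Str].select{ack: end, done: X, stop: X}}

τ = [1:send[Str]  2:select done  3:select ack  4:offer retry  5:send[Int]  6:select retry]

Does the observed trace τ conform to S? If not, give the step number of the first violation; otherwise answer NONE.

5

[1] send[Str]  match  state: select{done: select{ack: offer{retry: μX.…, stop: μX.…, more: end}, data: send[Unit].end}, retry: send[Str].select{ack: end, done: μX.…, stop: μX.…}}
[2] select done  match  state: select{ack: offer{retry: μX.…, stop: μX.…, more: end}, data: send[Unit].end}
[3] select ack  match  state: offer{retry: μX.…, stop: μX.…, more: end}
[4] offer retry  match  state: μX.…
[5] got send[Int], protocol expects send[Str]  ✗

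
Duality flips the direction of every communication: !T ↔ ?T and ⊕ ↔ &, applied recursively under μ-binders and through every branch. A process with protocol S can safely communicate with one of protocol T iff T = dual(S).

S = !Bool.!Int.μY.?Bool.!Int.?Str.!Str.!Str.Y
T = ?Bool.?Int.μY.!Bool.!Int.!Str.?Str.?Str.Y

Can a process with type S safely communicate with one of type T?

!Bool vs ?Bool  match
  !Int vs ?Int  match
    μY vs μY  match (μ self-dual)
      ?Bool vs !Bool  match
        !Int vs !Int  ✗ same direction on both sides — not dual

NO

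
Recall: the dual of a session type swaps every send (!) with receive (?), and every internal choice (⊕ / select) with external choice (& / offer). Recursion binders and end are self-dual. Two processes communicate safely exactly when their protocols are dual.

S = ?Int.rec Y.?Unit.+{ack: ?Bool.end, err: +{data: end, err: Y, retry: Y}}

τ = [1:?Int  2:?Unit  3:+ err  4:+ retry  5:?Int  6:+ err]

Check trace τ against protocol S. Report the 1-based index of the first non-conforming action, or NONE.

step 1: ?Int  ok  now at rec Y.…
step 2: ?Unit  ok  now at +{ack: ?Bool.end, err: +{data: end, err: rec Y.…, retry: rec Y.…}}
step 3: + err  ok  now at +{data: end, err: rec Y.…, retry: rec Y.…}
step 4: + retry  ok  now at rec Y.…
step 5: got ?Int, protocol expects ?Unit  ✗

5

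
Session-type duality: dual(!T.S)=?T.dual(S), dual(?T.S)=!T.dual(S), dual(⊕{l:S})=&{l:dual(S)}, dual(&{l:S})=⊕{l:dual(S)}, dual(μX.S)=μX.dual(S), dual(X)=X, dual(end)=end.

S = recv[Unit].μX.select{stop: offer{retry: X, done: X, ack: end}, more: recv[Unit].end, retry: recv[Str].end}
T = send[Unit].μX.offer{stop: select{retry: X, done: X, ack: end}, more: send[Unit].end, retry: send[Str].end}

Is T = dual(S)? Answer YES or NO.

recv[Unit] vs send[Unit]  ✓
  μX vs μX  ✓ (μ self-dual)
    select{stop,more,retry} vs offer{stop,more,retry}  ✓ same labels
      [stop]
        offer{retry,done,ack} vs select{retry,done,ack}  ✓ same labels
          [retry]
            X vs X  ✓
          [done]
            X vs X  ✓
          [ack]
            end vs end  ✓
      [more]
        recv[Unit] vs send[Unit]  ✓
          end vs end  ✓
      [retry]
        recv[Str] vs send[Str]  ✓
          end vs end  ✓

YES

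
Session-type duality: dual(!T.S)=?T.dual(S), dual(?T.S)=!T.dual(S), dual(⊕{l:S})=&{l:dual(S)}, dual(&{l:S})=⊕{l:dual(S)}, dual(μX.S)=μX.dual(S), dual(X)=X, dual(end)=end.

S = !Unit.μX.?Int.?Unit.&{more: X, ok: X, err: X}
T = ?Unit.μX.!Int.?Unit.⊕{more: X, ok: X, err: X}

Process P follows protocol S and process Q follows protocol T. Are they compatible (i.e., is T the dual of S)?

NO

!Unit ‖ ?Unit  ok
  μX ‖ μX  ok (rec unchanged)
    ?Int ‖ !Int  ok
      ?Unit ‖ ?Unit  ✗ same direction on both sides — not dual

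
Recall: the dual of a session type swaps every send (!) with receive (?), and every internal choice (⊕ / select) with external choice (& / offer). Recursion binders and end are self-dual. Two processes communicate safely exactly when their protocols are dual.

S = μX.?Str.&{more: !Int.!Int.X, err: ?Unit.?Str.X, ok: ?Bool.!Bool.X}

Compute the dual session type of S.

μX.!Str.⊕{more: ?Int.?Int.X, err: !Unit.!Str.X, ok: !Bool.?Bool.X}

μX = μX  (rec unchanged)
  ?Str = !Str
    &{more,err,ok} = ⊕{more,err,ok}  (&→⊕)
      case more:
        !Int = ?Int
          !Int = ?Int
            X ↦ X
      case err:
        ?Unit = !Unit
          ?Str = !Str
            X ↦ X
      case ok:
        ?Bool = !Bool
          !Bool = ?Bool
            X ↦ X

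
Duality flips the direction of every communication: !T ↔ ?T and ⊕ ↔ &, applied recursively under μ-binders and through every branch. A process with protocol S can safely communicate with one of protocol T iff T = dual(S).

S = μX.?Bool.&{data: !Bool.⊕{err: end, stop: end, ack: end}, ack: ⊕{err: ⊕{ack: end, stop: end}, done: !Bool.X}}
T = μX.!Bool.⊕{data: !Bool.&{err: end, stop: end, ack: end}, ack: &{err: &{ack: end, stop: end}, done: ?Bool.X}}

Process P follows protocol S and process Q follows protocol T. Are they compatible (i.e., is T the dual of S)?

NO

μX | μX  ✓ (μ self-dual)
  ?Bool | !Bool  ✓
    &{data,ack} | ⊕{data,ack}  ✓ labels match
      • data:
        !Bool | !Bool  ✗ same direction on both sides — not dual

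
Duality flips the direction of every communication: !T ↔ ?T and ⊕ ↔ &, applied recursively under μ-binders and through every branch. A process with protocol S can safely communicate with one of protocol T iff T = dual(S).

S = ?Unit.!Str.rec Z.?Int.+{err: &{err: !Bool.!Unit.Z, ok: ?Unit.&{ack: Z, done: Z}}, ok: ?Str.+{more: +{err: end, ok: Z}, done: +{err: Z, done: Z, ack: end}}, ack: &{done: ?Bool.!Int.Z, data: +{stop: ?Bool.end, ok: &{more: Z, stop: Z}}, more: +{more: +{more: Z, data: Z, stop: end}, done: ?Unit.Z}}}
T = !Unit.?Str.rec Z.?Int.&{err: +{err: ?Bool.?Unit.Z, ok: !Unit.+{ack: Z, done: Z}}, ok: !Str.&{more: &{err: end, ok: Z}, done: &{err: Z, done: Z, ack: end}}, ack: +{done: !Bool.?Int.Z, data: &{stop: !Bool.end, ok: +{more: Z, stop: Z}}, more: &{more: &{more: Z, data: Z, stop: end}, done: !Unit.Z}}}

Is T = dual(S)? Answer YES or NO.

NO

?Unit vs !Unit  ✓
  !Str vs ?Str  ✓
    rec Z vs rec Z  ✓ (μ self-dual)
      ?Int vs ?Int  ✗ same direction on both sides — not dual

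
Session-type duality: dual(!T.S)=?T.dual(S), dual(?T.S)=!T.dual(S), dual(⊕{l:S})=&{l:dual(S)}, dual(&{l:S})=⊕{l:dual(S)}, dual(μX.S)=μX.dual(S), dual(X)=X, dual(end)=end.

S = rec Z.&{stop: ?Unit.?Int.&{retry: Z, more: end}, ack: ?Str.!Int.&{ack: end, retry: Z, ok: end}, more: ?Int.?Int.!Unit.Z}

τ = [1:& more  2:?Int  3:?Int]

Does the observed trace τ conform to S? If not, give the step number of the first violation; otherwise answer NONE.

step 1: & more  match  residual = ?Int.?Int.!Unit.rec Z.…
step 2: ?Int  match  residual = ?Int.!Unit.rec Z.…
step 3: ?Int  match  residual = !Unit.rec Z.…
trace exhausted — no violation

NONE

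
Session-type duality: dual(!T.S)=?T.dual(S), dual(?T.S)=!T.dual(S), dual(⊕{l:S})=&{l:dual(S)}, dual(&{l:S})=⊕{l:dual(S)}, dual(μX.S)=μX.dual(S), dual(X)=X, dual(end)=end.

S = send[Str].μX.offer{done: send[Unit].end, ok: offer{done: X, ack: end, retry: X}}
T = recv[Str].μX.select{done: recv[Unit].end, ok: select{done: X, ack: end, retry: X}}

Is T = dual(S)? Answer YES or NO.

send[Str] vs recv[Str]  ✓
  μX vs μX  ✓ (binder kept)
    offer{done,ok} vs select{done,ok}  ✓ labels match
      case done:
        send[Unit] vs recv[Unit]  ✓
          end vs end  ✓
      case ok:
        offer{done,ack,retry} vs select{done,ack,retry}  ✓ labels match
          case done:
            X vs X  ✓
          case ack:
            end vs end  ✓
          case retry:
            X vs X  ✓

YES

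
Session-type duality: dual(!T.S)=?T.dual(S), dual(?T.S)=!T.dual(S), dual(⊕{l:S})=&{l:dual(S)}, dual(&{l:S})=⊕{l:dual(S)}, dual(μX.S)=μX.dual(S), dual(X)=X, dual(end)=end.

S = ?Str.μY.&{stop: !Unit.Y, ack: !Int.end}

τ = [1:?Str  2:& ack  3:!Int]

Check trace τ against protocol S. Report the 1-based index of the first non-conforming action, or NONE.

step 1: ?Str  match  residual = μY.…
step 2: & ack  match  residual = !Int.end
step 3: !Int  match  residual = end
all 3 steps conform

NONE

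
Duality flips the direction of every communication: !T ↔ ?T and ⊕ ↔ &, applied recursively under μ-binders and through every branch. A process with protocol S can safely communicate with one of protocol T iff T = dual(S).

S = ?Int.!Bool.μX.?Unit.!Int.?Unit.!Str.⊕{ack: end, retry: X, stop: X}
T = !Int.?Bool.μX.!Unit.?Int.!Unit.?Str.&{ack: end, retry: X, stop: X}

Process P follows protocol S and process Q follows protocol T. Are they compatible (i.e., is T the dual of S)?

?Int vs !Int  ok
  !Bool vs ?Bool  ok
    μX vs μX  ok (μ self-dual)
      ?Unit vs !Unit  ok
        !Int vs ?Int  ok
          ?Unit vs !Unit  ok
            !Str vs ?Str  ok
              ⊕{ack,retry,stop} vs &{ack,retry,stop}  ok same labels
                [ack]
                  end vs end  ok
                [retry]
                  X vs X  ok
                [stop]
                  X vs X  ok

YES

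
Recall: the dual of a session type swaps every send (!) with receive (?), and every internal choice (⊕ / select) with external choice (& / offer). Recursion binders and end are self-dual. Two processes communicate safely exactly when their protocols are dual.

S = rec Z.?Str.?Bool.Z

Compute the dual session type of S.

rec Z.!Str.!Bool.Z

rec Z ↦ rec Z  (binder kept)
  ?Str ↦ !Str
    ?Bool ↦ !Bool
      dual(Z) = Z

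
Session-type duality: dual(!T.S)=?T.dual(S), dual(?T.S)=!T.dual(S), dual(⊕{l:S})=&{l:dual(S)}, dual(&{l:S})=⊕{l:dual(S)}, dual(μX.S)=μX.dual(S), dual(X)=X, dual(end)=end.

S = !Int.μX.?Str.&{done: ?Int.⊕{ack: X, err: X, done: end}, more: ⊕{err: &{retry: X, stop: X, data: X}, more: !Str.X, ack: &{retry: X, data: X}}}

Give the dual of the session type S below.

!Int = ?Int
  μX = μX  (binder kept)
    ?Str = !Str
      &{done,more} = ⊕{done,more}  (&→⊕)
        • done:
          ?Int = !Int
            ⊕{ack,err,done} = &{ack,err,done}  (⊕→&)
              • ack:
                X ↦ X
              • err:
                X ↦ X
              • done:
                end ↦ end
        • more:
          ⊕{err,more,ack} = &{err,more,ack}  (⊕→&)
            • err:
              &{retry,stop,data} = ⊕{retry,stop,data}  (&→⊕)
                • retry:
                  X ↦ X
                • stop:
                  X ↦ X
                • data:
                  X ↦ X
            • more:
              !Str = ?Str
                X ↦ X
            • ack:
              &{retry,data} = ⊕{retry,data}  (&→⊕)
                • retry:
                  X ↦ X
                • data:
                  X ↦ X

?Int.μX.!Str.⊕{done: !Int.&{ack: X, err: X, done: end}, more: &{err: ⊕{retry: X, stop: X, data: X}, more: ?Str.X, ack: ⊕{retry: X, data: X}}}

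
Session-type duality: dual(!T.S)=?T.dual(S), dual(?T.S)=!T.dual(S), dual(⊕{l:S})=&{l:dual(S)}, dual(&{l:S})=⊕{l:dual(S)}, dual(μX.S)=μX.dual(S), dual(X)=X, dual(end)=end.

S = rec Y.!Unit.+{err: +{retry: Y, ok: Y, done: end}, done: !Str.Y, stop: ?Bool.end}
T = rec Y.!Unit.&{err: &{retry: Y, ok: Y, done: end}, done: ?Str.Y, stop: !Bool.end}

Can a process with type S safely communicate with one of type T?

rec Y ‖ rec Y  ✓ (rec unchanged)
  !Unit ‖ !Unit  ✗ same direction on both sides — not dual

NO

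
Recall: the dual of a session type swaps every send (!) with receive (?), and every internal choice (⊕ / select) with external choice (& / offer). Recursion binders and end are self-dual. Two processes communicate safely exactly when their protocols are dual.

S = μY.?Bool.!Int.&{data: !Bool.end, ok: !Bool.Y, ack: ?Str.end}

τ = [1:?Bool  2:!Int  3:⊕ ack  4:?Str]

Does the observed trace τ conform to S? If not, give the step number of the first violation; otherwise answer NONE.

3

@1 ?Bool  ok  now at !Int.&{data: !Bool.end, ok: !Bool.μY.…, ack: ?Str.end}
@2 !Int  ok  now at &{data: !Bool.end, ok: !Bool.μY.…, ack: ?Str.end}
@3 got ⊕ ack, protocol expects & data or & ok or & ack  ✗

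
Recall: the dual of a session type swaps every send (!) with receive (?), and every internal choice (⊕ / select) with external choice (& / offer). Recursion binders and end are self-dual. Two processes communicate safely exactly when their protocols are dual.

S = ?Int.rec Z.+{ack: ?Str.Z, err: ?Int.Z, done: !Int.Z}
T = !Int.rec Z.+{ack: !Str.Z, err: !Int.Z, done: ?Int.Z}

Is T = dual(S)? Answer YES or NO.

?Int ‖ !Int  ok
  rec Z ‖ rec Z  ok (rec unchanged)
    +{ack,err,done} ‖ +{ack,err,done}  ✗ choice polarity not flipped — not dual

NO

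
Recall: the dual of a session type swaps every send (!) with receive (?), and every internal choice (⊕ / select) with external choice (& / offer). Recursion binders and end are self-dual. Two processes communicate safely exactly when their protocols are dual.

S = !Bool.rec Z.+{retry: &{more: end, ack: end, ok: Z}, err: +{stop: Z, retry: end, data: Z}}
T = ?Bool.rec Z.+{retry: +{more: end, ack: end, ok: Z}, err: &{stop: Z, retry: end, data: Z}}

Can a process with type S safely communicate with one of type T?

!Bool | ?Bool  ✓
  rec Z | rec Z  ✓ (rec unchanged)
    +{retry,err} | +{retry,err}  ✗ choice polarity not flipped — not dual

NO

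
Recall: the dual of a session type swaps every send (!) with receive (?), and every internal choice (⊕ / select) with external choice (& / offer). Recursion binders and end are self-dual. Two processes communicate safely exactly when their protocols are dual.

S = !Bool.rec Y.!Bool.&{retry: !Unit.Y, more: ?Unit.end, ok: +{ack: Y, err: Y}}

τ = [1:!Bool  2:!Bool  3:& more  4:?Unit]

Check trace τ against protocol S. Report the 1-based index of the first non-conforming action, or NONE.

NONE

@1 !Bool  ✓  state: rec Y.…
@2 !Bool  ✓  state: &{retry: !Unit.rec Y.…, more: ?Unit.end, ok: +{ack: rec Y.…, err: rec Y.…}}
@3 & more  ✓  state: ?Unit.end
@4 ?Unit  ✓  state: end
trace exhausted — no violation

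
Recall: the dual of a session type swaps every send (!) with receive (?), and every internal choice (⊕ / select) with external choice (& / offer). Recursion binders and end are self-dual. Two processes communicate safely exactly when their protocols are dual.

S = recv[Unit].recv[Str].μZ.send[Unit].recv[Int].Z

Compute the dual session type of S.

send[Unit].send[Str].μZ.recv[Unit].send[Int].Z

recv[Unit] ↦ send[Unit]
  recv[Str] ↦ send[Str]
    μZ ↦ μZ  (binder kept)
      send[Unit] ↦ recv[Unit]
        recv[Int] ↦ send[Int]
          Z self-dual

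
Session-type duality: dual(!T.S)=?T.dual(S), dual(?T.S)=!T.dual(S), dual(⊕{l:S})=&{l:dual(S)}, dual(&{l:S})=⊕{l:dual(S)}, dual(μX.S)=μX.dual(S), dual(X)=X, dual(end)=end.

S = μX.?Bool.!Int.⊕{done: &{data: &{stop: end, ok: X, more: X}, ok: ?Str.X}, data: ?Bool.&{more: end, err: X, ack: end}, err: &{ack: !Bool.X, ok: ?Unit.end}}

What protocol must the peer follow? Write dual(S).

μX → μX  (binder kept)
  ?Bool → !Bool
    !Int → ?Int
      ⊕{done,data,err} → &{done,data,err}  (select→offer)
        • done:
          &{data,ok} → ⊕{data,ok}  (&→⊕)
            • data:
              &{stop,ok,more} → ⊕{stop,ok,more}  (&→⊕)
                • stop:
                  dual(end) = end
                • ok:
                  dual(X) = X
                • more:
                  dual(X) = X
            • ok:
              ?Str → !Str
                dual(X) = X
        • data:
          ?Bool → !Bool
            &{more,err,ack} → ⊕{more,err,ack}  (&→⊕)
              • more:
                dual(end) = end
              • err:
                dual(X) = X
              • ack:
                dual(end) = end
        • err:
          &{ack,ok} → ⊕{ack,ok}  (&→⊕)
            • ack:
              !Bool → ?Bool
                dual(X) = X
            • ok:
              ?Unit → !Unit
                dual(end) = end

μX.!Bool.?Int.&{done: ⊕{data: ⊕{stop: end, ok: X, more: X}, ok: !Str.X}, data: !Bool.⊕{more: end, err: X, ack: end}, err: ⊕{ack: ?Bool.X, ok: !Unit.end}}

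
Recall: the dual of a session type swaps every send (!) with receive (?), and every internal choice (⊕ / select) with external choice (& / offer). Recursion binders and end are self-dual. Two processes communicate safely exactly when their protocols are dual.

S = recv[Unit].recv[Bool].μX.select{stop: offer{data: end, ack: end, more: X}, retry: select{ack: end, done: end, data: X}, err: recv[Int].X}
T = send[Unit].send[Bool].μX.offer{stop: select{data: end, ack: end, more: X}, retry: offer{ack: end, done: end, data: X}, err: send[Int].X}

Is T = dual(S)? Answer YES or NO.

recv[Unit] vs send[Unit]  match
  recv[Bool] vs send[Bool]  match
    μX vs μX  match (μ self-dual)
      select{stop,retry,err} vs offer{stop,retry,err}  match label sets agree
        • stop:
          offer{data,ack,more} vs select{data,ack,more}  match label sets agree
            • data:
              end vs end  match
            • ack:
              end vs end  match
            • more:
              X vs X  match
        • retry:
          select{ack,done,data} vs offer{ack,done,data}  match label sets agree
            • ack:
              end vs end  match
            • done:
              end vs end  match
            • data:
              X vs X  match
        • err:
          recv[Int] vs send[Int]  match
            X vs X  match

YES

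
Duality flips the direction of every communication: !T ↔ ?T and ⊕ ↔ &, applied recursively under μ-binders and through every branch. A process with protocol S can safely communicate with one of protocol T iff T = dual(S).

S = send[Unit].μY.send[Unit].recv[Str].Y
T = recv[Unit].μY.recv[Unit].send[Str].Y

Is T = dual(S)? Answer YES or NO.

send[Unit] ‖ recv[Unit]  match
  μY ‖ μY  match (rec unchanged)
    send[Unit] ‖ recv[Unit]  match
      recv[Str] ‖ send[Str]  match
        Y ‖ Y  match

YES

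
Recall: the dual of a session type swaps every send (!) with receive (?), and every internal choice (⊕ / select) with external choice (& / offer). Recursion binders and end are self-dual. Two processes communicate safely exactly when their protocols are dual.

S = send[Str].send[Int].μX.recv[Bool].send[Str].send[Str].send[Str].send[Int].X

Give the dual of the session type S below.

recv[Str].recv[Int].μX.send[Bool].recv[Str].recv[Str].recv[Str].recv[Int].X

send[Str] ↦ recv[Str]
  send[Int] ↦ recv[Int]
    μX ↦ μX  (binder kept)
      recv[Bool] ↦ send[Bool]
        send[Str] ↦ recv[Str]
          send[Str] ↦ recv[Str]
            send[Str] ↦ recv[Str]
              send[Int] ↦ recv[Int]
                X self-dual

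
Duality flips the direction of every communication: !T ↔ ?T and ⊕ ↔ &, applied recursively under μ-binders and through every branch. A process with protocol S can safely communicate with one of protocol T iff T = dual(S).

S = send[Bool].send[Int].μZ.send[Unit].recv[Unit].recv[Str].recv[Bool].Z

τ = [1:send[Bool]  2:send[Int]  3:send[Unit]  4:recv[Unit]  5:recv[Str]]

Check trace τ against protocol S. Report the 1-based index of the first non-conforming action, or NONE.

NONE

[1] send[Bool]  match  now at send[Int].μZ.…
[2] send[Int]  match  now at μZ.…
[3] send[Unit]  match  now at recv[Unit].recv[Str].recv[Bool].μZ.…
[4] recv[Unit]  match  now at recv[Str].recv[Bool].μZ.…
[5] recv[Str]  match  now at recv[Bool].μZ.…
trace exhausted — no violation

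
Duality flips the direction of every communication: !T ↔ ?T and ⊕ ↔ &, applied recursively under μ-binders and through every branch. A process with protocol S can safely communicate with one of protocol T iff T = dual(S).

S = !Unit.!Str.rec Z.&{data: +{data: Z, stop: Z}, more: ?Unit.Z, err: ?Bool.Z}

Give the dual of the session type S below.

?Unit.?Str.rec Z.+{data: &{data: Z, stop: Z}, more: !Unit.Z, err: !Bool.Z}

!Unit → ?Unit
  !Str → ?Str
    rec Z → rec Z  (μ self-dual)
      &{data,more,err} → +{data,more,err}  (external→internal)
        case data:
          +{data,stop} → &{data,stop}  (internal→external)
            case data:
              Z self-dual
            case stop:
              Z self-dual
        case more:
          ?Unit → !Unit
            Z self-dual
        case err:
          ?Bool → !Bool
            Z self-dual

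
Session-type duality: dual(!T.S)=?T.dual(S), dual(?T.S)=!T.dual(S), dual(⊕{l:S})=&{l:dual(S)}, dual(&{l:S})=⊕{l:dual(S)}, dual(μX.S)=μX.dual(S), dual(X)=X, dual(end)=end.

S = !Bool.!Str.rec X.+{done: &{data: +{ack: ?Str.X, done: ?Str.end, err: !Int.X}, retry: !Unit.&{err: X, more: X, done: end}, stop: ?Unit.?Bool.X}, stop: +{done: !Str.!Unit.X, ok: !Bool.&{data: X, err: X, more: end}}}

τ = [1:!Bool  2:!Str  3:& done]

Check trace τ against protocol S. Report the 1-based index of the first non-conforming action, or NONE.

3

@1 !Bool  match  state: !Str.rec X.…
@2 !Str  match  state: rec X.…
@3 got & done, protocol expects + done or + stop  ✗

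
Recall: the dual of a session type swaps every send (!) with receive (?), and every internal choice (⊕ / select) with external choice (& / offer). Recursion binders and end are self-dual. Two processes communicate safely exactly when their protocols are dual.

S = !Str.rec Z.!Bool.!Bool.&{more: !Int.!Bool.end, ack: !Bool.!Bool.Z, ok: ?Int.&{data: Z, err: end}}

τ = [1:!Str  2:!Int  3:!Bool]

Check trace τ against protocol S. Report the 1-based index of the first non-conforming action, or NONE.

2

@1 !Str  match  cont: rec Z.…
@2 got !Int, protocol expects !Bool  ✗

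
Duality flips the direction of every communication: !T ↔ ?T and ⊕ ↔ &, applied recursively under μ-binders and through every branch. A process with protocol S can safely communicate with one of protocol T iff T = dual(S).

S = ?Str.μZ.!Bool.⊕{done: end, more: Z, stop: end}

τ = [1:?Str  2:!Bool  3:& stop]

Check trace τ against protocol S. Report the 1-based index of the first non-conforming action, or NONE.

step 1: ?Str  match  state: μZ.…
step 2: !Bool  match  state: ⊕{done: end, more: μZ.…, stop: end}
step 3: got & stop, protocol expects ⊕ done or ⊕ more or ⊕ stop  ✗

3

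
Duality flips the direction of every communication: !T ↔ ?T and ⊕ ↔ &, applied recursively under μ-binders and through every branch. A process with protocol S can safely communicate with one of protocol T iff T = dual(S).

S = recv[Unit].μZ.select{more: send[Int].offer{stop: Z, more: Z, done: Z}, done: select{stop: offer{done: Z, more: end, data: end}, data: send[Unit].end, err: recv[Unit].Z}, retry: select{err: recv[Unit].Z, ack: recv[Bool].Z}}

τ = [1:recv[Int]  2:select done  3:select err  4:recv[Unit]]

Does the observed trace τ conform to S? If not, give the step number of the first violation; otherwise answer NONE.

@1 got recv[Int], protocol expects recv[Unit]  ✗

1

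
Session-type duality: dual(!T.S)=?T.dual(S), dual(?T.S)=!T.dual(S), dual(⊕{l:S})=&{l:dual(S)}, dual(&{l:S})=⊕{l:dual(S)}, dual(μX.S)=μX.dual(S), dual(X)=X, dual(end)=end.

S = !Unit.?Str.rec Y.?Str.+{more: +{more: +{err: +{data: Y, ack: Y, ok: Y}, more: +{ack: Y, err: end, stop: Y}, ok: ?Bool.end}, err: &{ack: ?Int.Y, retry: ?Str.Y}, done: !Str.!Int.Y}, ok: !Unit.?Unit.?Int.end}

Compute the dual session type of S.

!Unit ↦ ?Unit
  ?Str ↦ !Str
    rec Y ↦ rec Y  (rec unchanged)
      ?Str ↦ !Str
        +{more,ok} ↦ &{more,ok}  (select→offer)
          case more:
            +{more,err,done} ↦ &{more,err,done}  (select→offer)
              case more:
                +{err,more,ok} ↦ &{err,more,ok}  (select→offer)
                  case err:
                    +{data,ack,ok} ↦ &{data,ack,ok}  (select→offer)
                      case data:
                        Y self-dual
                      case ack:
                        Y self-dual
                      case ok:
                        Y self-dual
                  case more:
                    +{ack,err,stop} ↦ &{ack,err,stop}  (select→offer)
                      case ack:
                        Y self-dual
                      case err:
                        end self-dual
                      case stop:
                        Y self-dual
                  case ok:
                    ?Bool ↦ !Bool
                      end self-dual
              case err:
                &{ack,retry} ↦ +{ack,retry}  (offer→select)
                  case ack:
                    ?Int ↦ !Int
                      Y self-dual
                  case retry:
                    ?Str ↦ !Str
                      Y self-dual
              case done:
                !Str ↦ ?Str
                  !Int ↦ ?Int
                    Y self-dual
          case ok:
            !Unit ↦ ?Unit
              ?Unit ↦ !Unit
                ?Int ↦ !Int
                  end self-dual

?Unit.!Str.rec Y.!Str.&{more: &{more: &{err: &{data: Y, ack: Y, ok: Y}, more: &{ack: Y, err: end, stop: Y}, ok: !Bool.end}, err: +{ack: !Int.Y, retry: !Str.Y}, done: ?Str.?Int.Y}, ok: ?Unit.!Unit.!Int.end}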